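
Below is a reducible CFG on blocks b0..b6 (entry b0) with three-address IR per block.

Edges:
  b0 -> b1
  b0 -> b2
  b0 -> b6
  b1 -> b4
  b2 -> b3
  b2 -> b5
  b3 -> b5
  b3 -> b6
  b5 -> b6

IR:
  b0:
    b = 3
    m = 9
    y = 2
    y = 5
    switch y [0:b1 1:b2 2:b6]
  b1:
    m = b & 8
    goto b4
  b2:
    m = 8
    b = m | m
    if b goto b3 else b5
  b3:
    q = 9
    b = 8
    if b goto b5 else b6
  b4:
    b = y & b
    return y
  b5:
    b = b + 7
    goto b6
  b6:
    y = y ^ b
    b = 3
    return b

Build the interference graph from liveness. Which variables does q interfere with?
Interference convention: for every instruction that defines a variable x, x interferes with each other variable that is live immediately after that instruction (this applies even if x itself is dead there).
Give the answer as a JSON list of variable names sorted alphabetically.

Per-block:
  b0 def {b,m,y} use ∅
  b1 def {m} use {b}
  b2 def {b,m} use ∅
  b3 def {b,q} use ∅
  b4 def {b} use {b,y}
  b5 def {b} use {b}
  b6 def {b,y} use {b,y}

Live sets:
  b0: in=∅ out={b,y}
  b1: in={b,y} out={b,y}
  b2: in={y} out={b,y}
  b3: in={y} out={b,y}
  b4: in={b,y} out=∅
  b5: in={b,y} out={b,y}
  b6: in={b,y} out=∅

Interference:
  b↔{m,y}
  m↔{b,y}
  q↔{y}
  y↔{b,m,q}

N(q) = ["y"]

Answer: ["y"]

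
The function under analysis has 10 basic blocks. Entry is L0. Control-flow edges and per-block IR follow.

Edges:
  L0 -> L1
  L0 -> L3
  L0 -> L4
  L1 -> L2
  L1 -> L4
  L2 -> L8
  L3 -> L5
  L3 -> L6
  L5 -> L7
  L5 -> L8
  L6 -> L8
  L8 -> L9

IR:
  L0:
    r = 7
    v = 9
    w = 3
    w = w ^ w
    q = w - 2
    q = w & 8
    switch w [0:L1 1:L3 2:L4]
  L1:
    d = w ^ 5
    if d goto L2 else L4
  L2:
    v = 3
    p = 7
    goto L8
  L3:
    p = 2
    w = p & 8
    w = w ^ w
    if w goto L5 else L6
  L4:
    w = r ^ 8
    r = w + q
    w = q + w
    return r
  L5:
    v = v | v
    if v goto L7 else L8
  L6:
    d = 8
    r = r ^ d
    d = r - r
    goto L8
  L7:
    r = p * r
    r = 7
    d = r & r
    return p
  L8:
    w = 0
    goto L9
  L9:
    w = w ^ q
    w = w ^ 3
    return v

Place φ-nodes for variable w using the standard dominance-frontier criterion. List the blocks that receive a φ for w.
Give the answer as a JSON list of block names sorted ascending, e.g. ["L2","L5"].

Answer: ["L8"]

Working:
idom tree: L1←L0 L2←L1 L3←L0 L4←L0 L5←L3 L6←L3 L7←L5 L8←L0 L9←L8
Join-block Dom:
  L4: preds {L0,L1}: {L0} ∩ {L0,L1} = {L0}; idom=L0
  L8: preds {L2,L5,L6}: {L0,L1,L2} ∩ {L0,L3,L5} ∩ {L0,L3,L6} = {L0}; idom=L0

DF derivation:
  L4←L0: walk · to L0
  L4←L1: walk L1 to L0
  L8←L2: walk L2→L1 to L0
  L8←L5: walk L5→L3 to L0
  L8←L6: walk L6→L3 to L0
  L0 → ∅
  L1 → {L4,L8}
  L2 → {L8}
  L3 → {L8}
  L4 → ∅
  L5 → {L8}
  L6 → {L8}
  L7 → ∅
  L8 → ∅
  L9 → ∅

φ for w: defs {L0,L3,L4,L8,L9}
  DF⁺ = {L8}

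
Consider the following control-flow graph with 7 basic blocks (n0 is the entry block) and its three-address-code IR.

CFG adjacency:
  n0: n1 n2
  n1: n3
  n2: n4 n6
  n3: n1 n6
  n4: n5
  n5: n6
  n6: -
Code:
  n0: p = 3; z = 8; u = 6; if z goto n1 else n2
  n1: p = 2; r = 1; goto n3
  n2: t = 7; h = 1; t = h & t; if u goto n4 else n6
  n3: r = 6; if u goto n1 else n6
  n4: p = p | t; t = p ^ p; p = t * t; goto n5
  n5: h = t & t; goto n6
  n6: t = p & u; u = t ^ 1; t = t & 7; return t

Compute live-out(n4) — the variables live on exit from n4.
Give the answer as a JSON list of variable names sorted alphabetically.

Answer: ["p", "t", "u"]

Working:
Block summaries:
  n0: {p,u,z} / ∅
  n1: {p,r} / ∅
  n2: {h,t} / {u}
  n3: {r} / {u}
  n4: {p,t} / {p,t}
  n5: {h} / {t}
  n6: {t,u} / {p,u}

Live sets:
  n0: in=∅ out={p,u}
  n1: in={u} out={p,u}
  n2: in={p,u} out={p,t,u}
  n3: in={p,u} out={p,u}
  n4: in={p,t,u} out={p,t,u}
  n5: in={p,t,u} out={p,u}
  n6: in={p,u} out=∅

live-out(n4) = ["p", "t", "u"]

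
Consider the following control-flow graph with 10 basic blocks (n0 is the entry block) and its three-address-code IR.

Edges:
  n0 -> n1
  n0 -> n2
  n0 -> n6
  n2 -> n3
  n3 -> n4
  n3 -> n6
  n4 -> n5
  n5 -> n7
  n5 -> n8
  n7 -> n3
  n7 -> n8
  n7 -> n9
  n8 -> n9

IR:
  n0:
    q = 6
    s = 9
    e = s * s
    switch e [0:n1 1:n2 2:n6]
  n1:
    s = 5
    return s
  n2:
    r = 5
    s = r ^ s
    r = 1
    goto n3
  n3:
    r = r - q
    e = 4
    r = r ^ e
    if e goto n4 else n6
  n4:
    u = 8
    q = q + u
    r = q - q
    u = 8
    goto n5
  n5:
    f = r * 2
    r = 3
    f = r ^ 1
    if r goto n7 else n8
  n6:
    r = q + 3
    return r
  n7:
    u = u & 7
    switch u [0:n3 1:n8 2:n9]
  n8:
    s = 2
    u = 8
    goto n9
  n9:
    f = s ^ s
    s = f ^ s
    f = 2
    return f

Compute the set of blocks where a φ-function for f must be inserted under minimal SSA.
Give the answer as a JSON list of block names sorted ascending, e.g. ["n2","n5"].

Answer: ["n3", "n6"]

Working:
idom tree: n1←n0 n2←n0 n3←n2 n4←n3 n5←n4 n6←n0 n7←n5 n8←n5 n9←n5
Dom at joins:
  n3: preds {n2,n7}: {n0,n2} ∩ {n0,n2,n3,n4,n5,n7} = {n0,n2}; idom=n2
  n6: preds {n0,n3}: {n0} ∩ {n0,n2,n3} = {n0}; idom=n0
  n8: preds {n5,n7}: {n0,n2,n3,n4,n5} ∩ {n0,n2,n3,n4,n5,n7} = {n0,n2,n3,n4,n5}; idom=n5
  n9: preds {n7,n8}: {n0,n2,n3,n4,n5,n7} ∩ {n0,n2,n3,n4,n5,n8} = {n0,n2,n3,n4,n5}; idom=n5

DF walk-up:
  n3←n2: walk · to n2
  n3←n7: walk n7→n5→n4→n3 to n2
  n6←n0: walk · to n0
  n6←n3: walk n3→n2 to n0
  n8←n5: walk · to n5
  n8←n7: walk n7 to n5
  n9←n7: walk n7 to n5
  n9←n8: walk n8 to n5
  n0: DF=∅
  n1: DF=∅
  n2: DF={n6}
  n3: DF={n3,n6}
  n4: DF={n3}
  n5: DF={n3}
  n6: DF=∅
  n7: DF={n3,n8,n9}
  n8: DF={n9}
  n9: DF=∅

φ for f: defs {n5,n9}
  DF⁺ = {n3,n6}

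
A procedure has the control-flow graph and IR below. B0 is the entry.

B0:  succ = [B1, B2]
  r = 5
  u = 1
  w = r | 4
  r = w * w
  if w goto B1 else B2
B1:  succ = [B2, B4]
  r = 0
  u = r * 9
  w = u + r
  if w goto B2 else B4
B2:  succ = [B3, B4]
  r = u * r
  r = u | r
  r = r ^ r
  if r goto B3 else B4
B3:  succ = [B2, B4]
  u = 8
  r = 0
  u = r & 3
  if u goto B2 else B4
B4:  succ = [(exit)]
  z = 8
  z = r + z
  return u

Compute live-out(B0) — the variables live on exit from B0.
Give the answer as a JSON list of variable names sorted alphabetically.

Answer: ["r", "u"]

Derivation:
Per-block:
  B0: def={r,u,w} ue=∅
  B1: def={r,u,w} ue=∅
  B2: def={r} ue={r,u}
  B3: def={r,u} ue=∅
  B4: def={z} ue={r,u}

Live sets:
  B0: in=∅ out={r,u}
  B1: in=∅ out={r,u}
  B2: in={r,u} out={r,u}
  B3: in=∅ out={r,u}
  B4: in={r,u} out=∅

live-out(B0) = ["r", "u"]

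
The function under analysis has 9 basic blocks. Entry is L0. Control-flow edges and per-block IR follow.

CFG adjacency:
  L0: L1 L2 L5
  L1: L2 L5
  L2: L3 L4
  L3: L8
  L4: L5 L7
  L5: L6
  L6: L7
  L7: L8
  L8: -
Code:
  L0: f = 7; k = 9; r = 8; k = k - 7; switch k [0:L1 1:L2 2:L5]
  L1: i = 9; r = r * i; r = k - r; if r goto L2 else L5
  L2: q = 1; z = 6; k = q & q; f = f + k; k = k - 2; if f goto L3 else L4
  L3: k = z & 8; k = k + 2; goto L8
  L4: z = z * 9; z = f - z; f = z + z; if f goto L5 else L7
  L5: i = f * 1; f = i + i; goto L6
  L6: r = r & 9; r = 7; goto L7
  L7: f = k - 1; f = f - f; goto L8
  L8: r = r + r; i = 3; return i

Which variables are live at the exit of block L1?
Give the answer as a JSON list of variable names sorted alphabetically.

Answer: ["f", "k", "r"]

Working:
def/use:
  L0 def {f,k,r} use ∅
  L1 def {i,r} use {k,r}
  L2 def {f,k,q,z} use {f}
  L3 def {k} use {z}
  L4 def {f,z} use {f,z}
  L5 def {f,i} use {f}
  L6 def {r} use {r}
  L7 def {f} use {k}
  L8 def {i,r} use {r}

Liveness:
  L0 li=∅ lo={f,k,r}
  L1 li={f,k,r} lo={f,k,r}
  L2 li={f,r} lo={f,k,r,z}
  L3 li={r,z} lo={r}
  L4 li={f,k,r,z} lo={f,k,r}
  L5 li={f,k,r} lo={k,r}
  L6 li={k,r} lo={k,r}
  L7 li={k,r} lo={r}
  L8 li={r} lo=∅

live-out(L1) = ["f", "k", "r"]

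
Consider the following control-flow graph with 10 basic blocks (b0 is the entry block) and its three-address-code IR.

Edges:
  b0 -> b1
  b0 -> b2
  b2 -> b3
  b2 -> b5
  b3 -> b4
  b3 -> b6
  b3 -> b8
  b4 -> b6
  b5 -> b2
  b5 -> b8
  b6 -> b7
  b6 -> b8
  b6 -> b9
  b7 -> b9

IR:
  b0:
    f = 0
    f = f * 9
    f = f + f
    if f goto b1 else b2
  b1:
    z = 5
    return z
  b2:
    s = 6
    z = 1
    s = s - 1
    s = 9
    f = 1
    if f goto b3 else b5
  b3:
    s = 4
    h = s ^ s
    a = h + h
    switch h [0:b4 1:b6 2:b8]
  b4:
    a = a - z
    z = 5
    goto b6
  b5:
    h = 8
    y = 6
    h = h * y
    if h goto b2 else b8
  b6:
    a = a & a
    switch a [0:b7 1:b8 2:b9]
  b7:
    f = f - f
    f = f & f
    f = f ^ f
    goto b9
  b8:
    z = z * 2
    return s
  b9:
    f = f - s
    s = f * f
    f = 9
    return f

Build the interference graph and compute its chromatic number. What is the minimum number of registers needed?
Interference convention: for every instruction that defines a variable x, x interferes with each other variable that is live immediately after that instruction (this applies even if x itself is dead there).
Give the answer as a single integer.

Block summaries:
  b0: def={f} ue=∅
  b1: def={z} ue=∅
  b2: def={f,s,z} ue=∅
  b3: def={a,h,s} ue=∅
  b4: def={a,z} ue={a,z}
  b5: def={h,y} ue=∅
  b6: def={a} ue={a}
  b7: def={f} ue={f}
  b8: def={z} ue={s,z}
  b9: def={f,s} ue={f,s}

Live sets:
  live b0: ∅→∅
  live b1: ∅→∅
  live b2: ∅→{f,s,z}
  live b3: {f,z}→{a,f,s,z}
  live b4: {a,f,s,z}→{a,f,s,z}
  live b5: {s,z}→{s,z}
  live b6: {a,f,s,z}→{f,s,z}
  live b7: {f,s}→{f,s}
  live b8: {s,z}→∅
  live b9: {f,s}→∅

Interference:
  a — {f,h,s,z}
  f — {a,h,s,z}
  h — {a,f,s,y,z}
  s — {a,f,h,y,z}
  y — {h,s,z}
  z — {a,f,h,s,y}

Chromatic number:
  lower bound: {a,f,h,s,z} mutually conflict ⇒ χ ≥ 5
  assign a→r3 f→r4 h→r0 s→r1 y→r3 z→r2 — no edge inside a register ⇒ χ ≤ 5
  χ = 5

Answer: 5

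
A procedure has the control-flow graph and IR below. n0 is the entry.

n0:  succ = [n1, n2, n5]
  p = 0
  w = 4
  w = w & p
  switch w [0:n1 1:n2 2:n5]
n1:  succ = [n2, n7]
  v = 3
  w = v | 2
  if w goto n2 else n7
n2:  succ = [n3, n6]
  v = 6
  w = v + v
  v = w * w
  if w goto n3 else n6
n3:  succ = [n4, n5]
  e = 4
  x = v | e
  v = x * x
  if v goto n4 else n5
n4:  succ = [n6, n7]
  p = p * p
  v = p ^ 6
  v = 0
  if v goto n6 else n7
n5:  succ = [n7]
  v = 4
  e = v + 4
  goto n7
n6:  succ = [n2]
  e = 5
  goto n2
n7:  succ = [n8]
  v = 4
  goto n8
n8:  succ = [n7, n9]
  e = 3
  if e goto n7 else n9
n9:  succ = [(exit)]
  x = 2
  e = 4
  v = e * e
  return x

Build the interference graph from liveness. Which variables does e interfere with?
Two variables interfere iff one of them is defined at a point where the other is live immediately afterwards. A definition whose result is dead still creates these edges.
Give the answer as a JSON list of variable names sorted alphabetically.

Answer: ["p", "v", "x"]

Analysis:
Per-block:
  n0: def={p,w} ue=∅
  n1: def={v,w} ue=∅
  n2: def={v,w} ue=∅
  n3: def={e,v,x} ue={v}
  n4: def={p,v} ue={p}
  n5: def={e,v} ue=∅
  n6: def={e} ue=∅
  n7: def={v} ue=∅
  n8: def={e} ue=∅
  n9: def={e,v,x} ue=∅

Liveness:
  n0 li=∅ lo={p}
  n1 li={p} lo={p}
  n2 li={p} lo={p,v}
  n3 li={p,v} lo={p}
  n4 li={p} lo={p}
  n5 li=∅ lo=∅
  n6 li={p} lo={p}
  n7 li=∅ lo=∅
  n8 li=∅ lo=∅
  n9 li=∅ lo=∅

Interfere edges:
  e: {p,v,x}
  p: {e,v,w,x}
  v: {e,p,w,x}
  w: {p,v}
  x: {e,p,v}

N(e) = ["p", "v", "x"]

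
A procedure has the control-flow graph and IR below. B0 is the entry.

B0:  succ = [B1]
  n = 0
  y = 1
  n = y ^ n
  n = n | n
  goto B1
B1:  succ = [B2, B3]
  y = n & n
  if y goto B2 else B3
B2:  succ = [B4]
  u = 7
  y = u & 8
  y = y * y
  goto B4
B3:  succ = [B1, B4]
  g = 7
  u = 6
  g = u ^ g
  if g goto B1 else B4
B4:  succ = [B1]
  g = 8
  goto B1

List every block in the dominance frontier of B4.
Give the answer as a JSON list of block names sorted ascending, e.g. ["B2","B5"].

Answer: ["B1"]

Working:
idom tree: B1←B0 B2←B1 B3←B1 B4←B1
Dom at joins:
  B1: preds {B0,B3,B4}: {B0} ∩ {B0,B1,B3} ∩ {B0,B1,B4} = {B0}; idom=B0
  B4: preds {B2,B3}: {B0,B1,B2} ∩ {B0,B1,B3} = {B0,B1}; idom=B1

Frontier:
  join B1 pred B0: · stop@B0
  join B1 pred B3: B3→B1 stop@B0
  join B1 pred B4: B4→B1 stop@B0
  join B4 pred B2: B2 stop@B1
  join B4 pred B3: B3 stop@B1
  B0: DF=∅
  B1: DF={B1}
  B2: DF={B4}
  B3: DF={B1,B4}
  B4: DF={B1}

DF(B4) = ["B1"]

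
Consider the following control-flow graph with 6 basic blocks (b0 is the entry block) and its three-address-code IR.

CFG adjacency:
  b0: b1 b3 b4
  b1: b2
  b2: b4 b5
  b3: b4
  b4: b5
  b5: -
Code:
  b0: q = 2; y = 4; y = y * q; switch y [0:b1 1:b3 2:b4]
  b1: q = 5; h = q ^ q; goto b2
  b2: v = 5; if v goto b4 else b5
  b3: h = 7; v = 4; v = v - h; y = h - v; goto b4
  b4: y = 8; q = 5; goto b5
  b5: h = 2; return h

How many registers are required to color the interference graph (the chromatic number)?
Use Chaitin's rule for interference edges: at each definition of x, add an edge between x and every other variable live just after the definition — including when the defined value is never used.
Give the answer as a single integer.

def/use:
  b0: {q,y} / ∅
  b1: {h,q} / ∅
  b2: {v} / ∅
  b3: {h,v,y} / ∅
  b4: {q,y} / ∅
  b5: {h} / ∅

Live sets:
  b0: in=∅ out=∅
  b1: in=∅ out=∅
  b2: in=∅ out=∅
  b3: in=∅ out=∅
  b4: in=∅ out=∅
  b5: in=∅ out=∅

Interfere edges:
  h↔{v}
  q↔{y}
  v↔{h}
  y↔{q}

Colouring:
  {h,v} pairwise interfere (2-clique) ⇒ χ ≥ 2
  2-colouring: R0={h,q}  R1={v,y}
  χ = 2

Answer: 2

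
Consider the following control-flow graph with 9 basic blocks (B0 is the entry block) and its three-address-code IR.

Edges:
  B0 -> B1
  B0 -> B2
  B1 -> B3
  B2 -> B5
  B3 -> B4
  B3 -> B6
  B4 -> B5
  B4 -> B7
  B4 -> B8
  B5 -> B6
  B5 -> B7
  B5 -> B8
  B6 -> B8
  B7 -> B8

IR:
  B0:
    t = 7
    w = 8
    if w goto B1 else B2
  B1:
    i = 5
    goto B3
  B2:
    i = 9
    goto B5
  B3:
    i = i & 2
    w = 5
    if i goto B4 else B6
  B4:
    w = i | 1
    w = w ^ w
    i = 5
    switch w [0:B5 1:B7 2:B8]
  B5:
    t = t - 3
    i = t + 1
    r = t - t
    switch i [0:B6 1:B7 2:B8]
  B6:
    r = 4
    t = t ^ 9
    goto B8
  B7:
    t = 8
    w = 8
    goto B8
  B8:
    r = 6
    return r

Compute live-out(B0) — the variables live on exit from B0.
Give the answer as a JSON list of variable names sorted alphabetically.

Block summaries:
  B0: {t,w} / ∅
  B1: {i} / ∅
  B2: {i} / ∅
  B3: {i,w} / {i}
  B4: {i,w} / {i}
  B5: {i,r,t} / {t}
  B6: {r,t} / {t}
  B7: {t,w} / ∅
  B8: {r} / ∅

Backward fixpoint:
  B0 li=∅ lo={t}
  B1 li={t} lo={i,t}
  B2 li={t} lo={t}
  B3 li={i,t} lo={i,t}
  B4 li={i,t} lo={t}
  B5 li={t} lo={t}
  B6 li={t} lo=∅
  B7 li=∅ lo=∅
  B8 li=∅ lo=∅

live-out(B0) = ["t"]

Answer: ["t"]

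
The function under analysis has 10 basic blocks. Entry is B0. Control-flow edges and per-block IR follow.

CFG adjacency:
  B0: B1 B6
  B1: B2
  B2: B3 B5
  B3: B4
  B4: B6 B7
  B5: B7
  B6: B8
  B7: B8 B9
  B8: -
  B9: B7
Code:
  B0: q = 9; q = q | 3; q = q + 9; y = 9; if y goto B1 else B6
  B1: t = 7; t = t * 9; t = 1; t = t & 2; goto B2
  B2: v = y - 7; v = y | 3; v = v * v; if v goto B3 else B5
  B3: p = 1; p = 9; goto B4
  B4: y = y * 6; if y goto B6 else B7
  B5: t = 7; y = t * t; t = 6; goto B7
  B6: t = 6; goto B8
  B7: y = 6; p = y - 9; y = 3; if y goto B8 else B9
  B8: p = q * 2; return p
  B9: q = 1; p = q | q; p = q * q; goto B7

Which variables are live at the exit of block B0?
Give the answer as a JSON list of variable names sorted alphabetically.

Per-block:
  B0 def {q,y} use ∅
  B1 def {t} use ∅
  B2 def {v} use {y}
  B3 def {p} use ∅
  B4 def {y} use {y}
  B5 def {t,y} use ∅
  B6 def {t} use ∅
  B7 def {p,y} use ∅
  B8 def {p} use {q}
  B9 def {p,q} use ∅

Liveness:
  live B0: ∅→{q,y}
  live B1: {q,y}→{q,y}
  live B2: {q,y}→{q,y}
  live B3: {q,y}→{q,y}
  live B4: {q,y}→{q}
  live B5: {q}→{q}
  live B6: {q}→{q}
  live B7: {q}→{q}
  live B8: {q}→∅
  live B9: ∅→{q}

live-out(B0) = ["q", "y"]

Answer: ["q", "y"]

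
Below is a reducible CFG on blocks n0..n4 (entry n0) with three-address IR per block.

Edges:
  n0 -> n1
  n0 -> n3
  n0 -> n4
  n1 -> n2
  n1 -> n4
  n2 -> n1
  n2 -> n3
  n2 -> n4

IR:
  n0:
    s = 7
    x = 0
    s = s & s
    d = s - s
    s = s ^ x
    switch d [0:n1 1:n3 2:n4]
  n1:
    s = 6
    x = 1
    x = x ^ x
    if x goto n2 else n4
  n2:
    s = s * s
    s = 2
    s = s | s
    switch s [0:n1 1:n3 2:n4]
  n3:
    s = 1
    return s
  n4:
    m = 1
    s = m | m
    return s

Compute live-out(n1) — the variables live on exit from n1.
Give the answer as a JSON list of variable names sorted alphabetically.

Answer: ["s"]

Analysis:
def/use:
  n0: {d,s,x} / ∅
  n1: {s,x} / ∅
  n2: {s} / {s}
  n3: {s} / ∅
  n4: {m,s} / ∅

Backward fixpoint:
  live n0: ∅→∅
  live n1: ∅→{s}
  live n2: {s}→∅
  live n3: ∅→∅
  live n4: ∅→∅

live-out(n1) = ["s"]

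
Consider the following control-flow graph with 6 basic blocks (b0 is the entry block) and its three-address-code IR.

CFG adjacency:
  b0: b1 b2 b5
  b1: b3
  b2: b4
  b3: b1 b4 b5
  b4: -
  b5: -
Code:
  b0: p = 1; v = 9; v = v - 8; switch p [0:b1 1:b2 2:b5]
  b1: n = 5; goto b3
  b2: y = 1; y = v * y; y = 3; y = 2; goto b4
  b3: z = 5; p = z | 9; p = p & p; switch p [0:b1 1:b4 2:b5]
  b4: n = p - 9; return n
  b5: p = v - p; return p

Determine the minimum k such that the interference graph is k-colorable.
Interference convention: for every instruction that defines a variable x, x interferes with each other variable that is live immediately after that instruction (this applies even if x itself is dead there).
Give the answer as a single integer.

Answer: 3

Analysis:
Per-block:
  b0 def {p,v} use ∅
  b1 def {n} use ∅
  b2 def {y} use {v}
  b3 def {p,z} use ∅
  b4 def {n} use {p}
  b5 def {p} use {p,v}

Live sets:
  live b0: ∅→{p,v}
  live b1: {v}→{v}
  live b2: {p,v}→{p}
  live b3: {v}→{p,v}
  live b4: {p}→∅
  live b5: {p,v}→∅

Interfere edges:
  n — {v}
  p — {v,y}
  v — {n,p,y,z}
  y — {p,v}
  z — {v}

Chromatic number:
  lower bound: {p,v,y} mutually conflict ⇒ χ ≥ 3
  3-colouring: r0={v}  r1={n,p,z}  r2={y}
  χ = 3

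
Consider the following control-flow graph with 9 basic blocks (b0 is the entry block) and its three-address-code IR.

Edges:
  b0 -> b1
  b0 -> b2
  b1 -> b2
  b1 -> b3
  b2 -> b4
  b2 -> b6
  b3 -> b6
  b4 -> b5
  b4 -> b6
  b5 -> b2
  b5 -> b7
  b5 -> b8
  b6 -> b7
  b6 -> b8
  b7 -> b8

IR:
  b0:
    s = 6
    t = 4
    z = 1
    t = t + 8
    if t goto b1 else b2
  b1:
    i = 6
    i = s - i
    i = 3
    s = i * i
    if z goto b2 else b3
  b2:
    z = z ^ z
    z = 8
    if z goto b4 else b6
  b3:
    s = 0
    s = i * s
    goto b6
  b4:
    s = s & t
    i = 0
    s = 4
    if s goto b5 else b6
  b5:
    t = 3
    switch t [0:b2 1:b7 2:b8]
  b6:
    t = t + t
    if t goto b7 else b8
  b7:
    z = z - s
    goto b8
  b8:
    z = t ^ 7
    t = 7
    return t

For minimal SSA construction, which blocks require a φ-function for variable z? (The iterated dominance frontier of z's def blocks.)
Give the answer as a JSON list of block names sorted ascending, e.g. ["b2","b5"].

idom tree: b1←b0 b2←b0 b3←b1 b4←b2 b5←b4 b6←b0 b7←b0 b8←b0
Dom∩ at merges:
  b2: preds {b0,b1,b5}: {b0} ∩ {b0,b1} ∩ {b0,b2,b4,b5} = {b0}; idom=b0
  b6: preds {b2,b3,b4}: {b0,b2} ∩ {b0,b1,b3} ∩ {b0,b2,b4} = {b0}; idom=b0
  b7: preds {b5,b6}: {b0,b2,b4,b5} ∩ {b0,b6} = {b0}; idom=b0
  b8: preds {b5,b6,b7}: {b0,b2,b4,b5} ∩ {b0,b6} ∩ {b0,b7} = {b0}; idom=b0

DF walk-up:
  b2←b0: walk · to b0
  b2←b1: walk b1 to b0
  b2←b5: walk b5→b4→b2 to b0
  b6←b2: walk b2 to b0
  b6←b3: walk b3→b1 to b0
  b6←b4: walk b4→b2 to b0
  b7←b5: walk b5→b4→b2 to b0
  b7←b6: walk b6 to b0
  b8←b5: walk b5→b4→b2 to b0
  b8←b6: walk b6 to b0
  b8←b7: walk b7 to b0
  b0 → ∅
  b1 → {b2,b6}
  b2 → {b2,b6,b7,b8}
  b3 → {b6}
  b4 → {b2,b6,b7,b8}
  b5 → {b2,b7,b8}
  b6 → {b7,b8}
  b7 → {b8}
  b8 → ∅

φ for z: defs {b0,b2,b7,b8}
  DF⁺ = {b2,b6,b7,b8}

Answer: ["b2", "b6", "b7", "b8"]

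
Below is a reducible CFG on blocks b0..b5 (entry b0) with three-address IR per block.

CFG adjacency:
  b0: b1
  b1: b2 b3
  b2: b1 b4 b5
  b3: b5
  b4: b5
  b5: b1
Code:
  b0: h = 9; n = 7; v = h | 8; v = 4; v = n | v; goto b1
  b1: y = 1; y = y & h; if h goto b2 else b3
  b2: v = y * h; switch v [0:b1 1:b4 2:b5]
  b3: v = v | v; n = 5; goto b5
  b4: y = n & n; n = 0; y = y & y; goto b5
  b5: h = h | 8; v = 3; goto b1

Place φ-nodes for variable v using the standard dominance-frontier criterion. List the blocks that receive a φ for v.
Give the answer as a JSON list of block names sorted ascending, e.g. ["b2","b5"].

idom tree: b1←b0 b2←b1 b3←b1 b4←b2 b5←b1
Join-block Dom:
  b1: preds {b0,b2,b5}: {b0} ∩ {b0,b1,b2} ∩ {b0,b1,b5} = {b0}; idom=b0
  b5: preds {b2,b3,b4}: {b0,b1,b2} ∩ {b0,b1,b3} ∩ {b0,b1,b2,b4} = {b0,b1}; idom=b1

DF derivation:
  b1←b0: walk · to b0
  b1←b2: walk b2→b1 to b0
  b1←b5: walk b5→b1 to b0
  b5←b2: walk b2 to b1
  b5←b3: walk b3 to b1
  b5←b4: walk b4→b2 to b1
  DF(b0)=∅
  DF(b1)={b1}
  DF(b2)={b1,b5}
  DF(b3)={b5}
  DF(b4)={b5}
  DF(b5)={b1}

φ for v: defs {b0,b2,b3,b5}
  DF⁺ = {b1,b5}

Answer: ["b1", "b5"]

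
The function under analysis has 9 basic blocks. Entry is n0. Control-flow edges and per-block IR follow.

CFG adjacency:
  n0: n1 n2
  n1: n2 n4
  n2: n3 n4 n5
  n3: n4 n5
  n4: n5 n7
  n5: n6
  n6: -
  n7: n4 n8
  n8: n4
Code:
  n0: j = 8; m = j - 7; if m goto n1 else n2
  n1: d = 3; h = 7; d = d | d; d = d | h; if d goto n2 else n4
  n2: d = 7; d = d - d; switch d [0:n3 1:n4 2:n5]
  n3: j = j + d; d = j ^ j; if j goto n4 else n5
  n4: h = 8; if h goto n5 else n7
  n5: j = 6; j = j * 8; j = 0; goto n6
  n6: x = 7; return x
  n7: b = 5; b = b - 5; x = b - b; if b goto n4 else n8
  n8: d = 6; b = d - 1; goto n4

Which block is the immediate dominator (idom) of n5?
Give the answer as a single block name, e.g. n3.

Answer: n0

Analysis:
idom tree: n1←n0 n2←n0 n3←n2 n4←n0 n5←n0 n6←n5 n7←n4 n8←n7
Join-block Dom:
  n2: preds {n0,n1}: {n0} ∩ {n0,n1} = {n0}; idom=n0
  n4: preds {n1,n2,n3,n7,n8}: {n0,n1} ∩ {n0,n2} ∩ {n0,n2,n3} ∩ {n0,n4,n7} ∩ {n0,n4,n7,n8} = {n0}; idom=n0
  n5: preds {n2,n3,n4}: {n0,n2} ∩ {n0,n2,n3} ∩ {n0,n4} = {n0}; idom=n0

idom(n5) = n0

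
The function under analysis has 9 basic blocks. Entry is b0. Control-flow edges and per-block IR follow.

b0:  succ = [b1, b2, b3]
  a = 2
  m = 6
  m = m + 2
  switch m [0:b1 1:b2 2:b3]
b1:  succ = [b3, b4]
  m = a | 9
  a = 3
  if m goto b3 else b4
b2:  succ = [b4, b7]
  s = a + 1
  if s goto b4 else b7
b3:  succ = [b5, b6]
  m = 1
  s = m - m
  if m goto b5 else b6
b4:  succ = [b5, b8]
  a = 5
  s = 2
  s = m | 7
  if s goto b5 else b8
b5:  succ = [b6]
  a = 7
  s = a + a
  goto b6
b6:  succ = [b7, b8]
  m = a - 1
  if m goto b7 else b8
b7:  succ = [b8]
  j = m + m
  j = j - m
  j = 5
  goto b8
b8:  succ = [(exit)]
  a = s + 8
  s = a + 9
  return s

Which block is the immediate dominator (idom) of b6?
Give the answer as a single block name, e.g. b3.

idom tree: b1←b0 b2←b0 b3←b0 b4←b0 b5←b0 b6←b0 b7←b0 b8←b0
Join-block Dom:
  b3: preds {b0,b1}: {b0} ∩ {b0,b1} = {b0}; idom=b0
  b4: preds {b1,b2}: {b0,b1} ∩ {b0,b2} = {b0}; idom=b0
  b5: preds {b3,b4}: {b0,b3} ∩ {b0,b4} = {b0}; idom=b0
  b6: preds {b3,b5}: {b0,b3} ∩ {b0,b5} = {b0}; idom=b0
  b7: preds {b2,b6}: {b0,b2} ∩ {b0,b6} = {b0}; idom=b0
  b8: preds {b4,b6,b7}: {b0,b4} ∩ {b0,b6} ∩ {b0,b7} = {b0}; idom=b0

idom(b6) = b0

Answer: b0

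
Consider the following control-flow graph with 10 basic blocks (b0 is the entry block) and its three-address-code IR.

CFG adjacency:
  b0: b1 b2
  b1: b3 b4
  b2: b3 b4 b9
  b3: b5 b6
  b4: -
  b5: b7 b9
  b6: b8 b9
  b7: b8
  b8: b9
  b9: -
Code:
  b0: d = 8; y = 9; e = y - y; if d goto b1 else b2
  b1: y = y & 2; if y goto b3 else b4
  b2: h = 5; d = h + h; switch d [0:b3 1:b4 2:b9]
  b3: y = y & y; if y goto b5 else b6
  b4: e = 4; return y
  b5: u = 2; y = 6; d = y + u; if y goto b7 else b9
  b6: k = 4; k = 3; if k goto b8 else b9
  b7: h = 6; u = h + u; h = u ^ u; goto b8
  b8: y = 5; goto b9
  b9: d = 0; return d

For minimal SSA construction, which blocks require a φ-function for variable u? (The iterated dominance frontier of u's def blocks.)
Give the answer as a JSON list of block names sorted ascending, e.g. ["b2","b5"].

Answer: ["b8", "b9"]

Analysis:
idom tree: b1←b0 b2←b0 b3←b0 b4←b0 b5←b3 b6←b3 b7←b5 b8←b3 b9←b0
Dom∩ at merges:
  b3: preds {b1,b2}: {b0,b1} ∩ {b0,b2} = {b0}; idom=b0
  b4: preds {b1,b2}: {b0,b1} ∩ {b0,b2} = {b0}; idom=b0
  b8: preds {b6,b7}: {b0,b3,b6} ∩ {b0,b3,b5,b7} = {b0,b3}; idom=b3
  b9: preds {b2,b5,b6,b8}: {b0,b2} ∩ {b0,b3,b5} ∩ {b0,b3,b6} ∩ {b0,b3,b8} = {b0}; idom=b0

Frontier:
  b3←b1: walk b1 to b0
  b3←b2: walk b2 to b0
  b4←b1: walk b1 to b0
  b4←b2: walk b2 to b0
  b8←b6: walk b6 to b3
  b8←b7: walk b7→b5 to b3
  b9←b2: walk b2 to b0
  b9←b5: walk b5→b3 to b0
  b9←b6: walk b6→b3 to b0
  b9←b8: walk b8→b3 to b0
  DF(b0)=∅
  DF(b1)={b3,b4}
  DF(b2)={b3,b4,b9}
  DF(b3)={b9}
  DF(b4)=∅
  DF(b5)={b8,b9}
  DF(b6)={b8,b9}
  DF(b7)={b8}
  DF(b8)={b9}
  DF(b9)=∅

φ for u: defs {b5,b7}
  DF⁺ = {b8,b9}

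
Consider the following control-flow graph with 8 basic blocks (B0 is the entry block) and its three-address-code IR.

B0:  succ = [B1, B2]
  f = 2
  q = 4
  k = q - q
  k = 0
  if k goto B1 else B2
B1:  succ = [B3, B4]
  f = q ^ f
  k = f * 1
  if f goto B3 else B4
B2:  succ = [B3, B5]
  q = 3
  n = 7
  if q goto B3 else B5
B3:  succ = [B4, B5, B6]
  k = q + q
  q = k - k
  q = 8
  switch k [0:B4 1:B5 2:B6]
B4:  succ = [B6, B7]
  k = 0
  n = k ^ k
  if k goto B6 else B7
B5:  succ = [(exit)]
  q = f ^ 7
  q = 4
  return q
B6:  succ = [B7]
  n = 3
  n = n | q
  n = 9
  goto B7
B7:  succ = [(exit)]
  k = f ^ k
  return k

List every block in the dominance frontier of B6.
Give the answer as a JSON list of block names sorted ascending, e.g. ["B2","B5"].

Answer: ["B7"]

Working:
idom tree: B1←B0 B2←B0 B3←B0 B4←B0 B5←B0 B6←B0 B7←B0
Dom at joins:
  B3: preds {B1,B2}: {B0,B1} ∩ {B0,B2} = {B0}; idom=B0
  B4: preds {B1,B3}: {B0,B1} ∩ {B0,B3} = {B0}; idom=B0
  B5: preds {B2,B3}: {B0,B2} ∩ {B0,B3} = {B0}; idom=B0
  B6: preds {B3,B4}: {B0,B3} ∩ {B0,B4} = {B0}; idom=B0
  B7: preds {B4,B6}: {B0,B4} ∩ {B0,B6} = {B0}; idom=B0

DF walk-up:
  B3←B1: walk B1 to B0
  B3←B2: walk B2 to B0
  B4←B1: walk B1 to B0
  B4←B3: walk B3 to B0
  B5←B2: walk B2 to B0
  B5←B3: walk B3 to B0
  B6←B3: walk B3 to B0
  B6←B4: walk B4 to B0
  B7←B4: walk B4 to B0
  B7←B6: walk B6 to B0
  B0 → ∅
  B1 → {B3,B4}
  B2 → {B3,B5}
  B3 → {B4,B5,B6}
  B4 → {B6,B7}
  B5 → ∅
  B6 → {B7}
  B7 → ∅

DF(B6) = ["B7"]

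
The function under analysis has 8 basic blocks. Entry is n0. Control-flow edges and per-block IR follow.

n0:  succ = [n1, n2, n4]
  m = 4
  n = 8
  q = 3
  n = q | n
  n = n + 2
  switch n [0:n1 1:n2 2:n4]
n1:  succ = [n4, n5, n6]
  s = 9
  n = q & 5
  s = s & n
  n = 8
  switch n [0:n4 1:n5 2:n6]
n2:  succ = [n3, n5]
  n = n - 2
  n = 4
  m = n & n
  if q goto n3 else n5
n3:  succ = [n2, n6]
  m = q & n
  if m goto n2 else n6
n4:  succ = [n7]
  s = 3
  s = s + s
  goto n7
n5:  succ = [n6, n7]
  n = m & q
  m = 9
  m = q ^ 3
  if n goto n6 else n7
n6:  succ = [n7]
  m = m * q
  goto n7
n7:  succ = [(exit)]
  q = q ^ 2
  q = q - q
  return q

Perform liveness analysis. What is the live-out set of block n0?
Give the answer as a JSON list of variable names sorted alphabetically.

Per-block:
  n0 def {m,n,q} use ∅
  n1 def {n,s} use {q}
  n2 def {m,n} use {n,q}
  n3 def {m} use {n,q}
  n4 def {s} use ∅
  n5 def {m,n} use {m,q}
  n6 def {m} use {m,q}
  n7 def {q} use {q}

Liveness:
  n0: in=∅ out={m,n,q}
  n1: in={m,q} out={m,q}
  n2: in={n,q} out={m,n,q}
  n3: in={n,q} out={m,n,q}
  n4: in={q} out={q}
  n5: in={m,q} out={m,q}
  n6: in={m,q} out={q}
  n7: in={q} out=∅

live-out(n0) = ["m", "n", "q"]

Answer: ["m", "n", "q"]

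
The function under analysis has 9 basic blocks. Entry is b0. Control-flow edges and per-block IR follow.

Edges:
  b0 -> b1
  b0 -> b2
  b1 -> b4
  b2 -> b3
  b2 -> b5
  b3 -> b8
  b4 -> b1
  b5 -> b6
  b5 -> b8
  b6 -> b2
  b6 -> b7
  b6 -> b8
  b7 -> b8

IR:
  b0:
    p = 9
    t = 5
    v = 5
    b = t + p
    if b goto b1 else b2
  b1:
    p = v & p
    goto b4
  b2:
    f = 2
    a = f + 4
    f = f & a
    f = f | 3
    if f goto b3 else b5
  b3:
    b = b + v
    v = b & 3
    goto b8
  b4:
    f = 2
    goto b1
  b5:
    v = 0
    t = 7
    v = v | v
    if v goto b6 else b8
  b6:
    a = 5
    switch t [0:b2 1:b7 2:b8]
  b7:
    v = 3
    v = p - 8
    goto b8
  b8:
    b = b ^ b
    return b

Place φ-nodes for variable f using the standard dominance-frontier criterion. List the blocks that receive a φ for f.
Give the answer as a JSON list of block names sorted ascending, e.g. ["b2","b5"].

Answer: ["b1", "b2"]

Working:
idom tree: b1←b0 b2←b0 b3←b2 b4←b1 b5←b2 b6←b5 b7←b6 b8←b2
Dom at joins:
  b1: preds {b0,b4}: {b0} ∩ {b0,b1,b4} = {b0}; idom=b0
  b2: preds {b0,b6}: {b0} ∩ {b0,b2,b5,b6} = {b0}; idom=b0
  b8: preds {b3,b5,b6,b7}: {b0,b2,b3} ∩ {b0,b2,b5} ∩ {b0,b2,b5,b6} ∩ {b0,b2,b5,b6,b7} = {b0,b2}; idom=b2

DF derivation:
  b1←b0: walk · to b0
  b1←b4: walk b4→b1 to b0
  b2←b0: walk · to b0
  b2←b6: walk b6→b5→b2 to b0
  b8←b3: walk b3 to b2
  b8←b5: walk b5 to b2
  b8←b6: walk b6→b5 to b2
  b8←b7: walk b7→b6→b5 to b2
  b0: DF=∅
  b1: DF={b1}
  b2: DF={b2}
  b3: DF={b8}
  b4: DF={b1}
  b5: DF={b2,b8}
  b6: DF={b2,b8}
  b7: DF={b8}
  b8: DF=∅

φ for f: defs {b2,b4}
  DF⁺ = {b1,b2}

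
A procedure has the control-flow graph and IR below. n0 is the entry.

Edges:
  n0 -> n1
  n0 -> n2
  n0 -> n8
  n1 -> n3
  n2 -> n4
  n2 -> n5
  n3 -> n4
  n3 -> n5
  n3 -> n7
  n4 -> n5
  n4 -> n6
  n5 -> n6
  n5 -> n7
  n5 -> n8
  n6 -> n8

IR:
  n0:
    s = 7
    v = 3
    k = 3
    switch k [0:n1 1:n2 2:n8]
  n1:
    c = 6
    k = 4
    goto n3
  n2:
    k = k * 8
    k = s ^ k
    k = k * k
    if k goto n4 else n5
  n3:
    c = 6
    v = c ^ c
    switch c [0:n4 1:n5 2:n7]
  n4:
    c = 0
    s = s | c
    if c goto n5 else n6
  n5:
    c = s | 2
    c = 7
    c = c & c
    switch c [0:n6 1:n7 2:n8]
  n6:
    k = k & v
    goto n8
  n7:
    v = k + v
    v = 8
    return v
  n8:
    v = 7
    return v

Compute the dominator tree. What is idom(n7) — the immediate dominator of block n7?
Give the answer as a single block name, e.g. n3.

idom tree: n1←n0 n2←n0 n3←n1 n4←n0 n5←n0 n6←n0 n7←n0 n8←n0
Join-block Dom:
  n4: preds {n2,n3}: {n0,n2} ∩ {n0,n1,n3} = {n0}; idom=n0
  n5: preds {n2,n3,n4}: {n0,n2} ∩ {n0,n1,n3} ∩ {n0,n4} = {n0}; idom=n0
  n6: preds {n4,n5}: {n0,n4} ∩ {n0,n5} = {n0}; idom=n0
  n7: preds {n3,n5}: {n0,n1,n3} ∩ {n0,n5} = {n0}; idom=n0
  n8: preds {n0,n5,n6}: {n0} ∩ {n0,n5} ∩ {n0,n6} = {n0}; idom=n0

idom(n7) = n0

Answer: n0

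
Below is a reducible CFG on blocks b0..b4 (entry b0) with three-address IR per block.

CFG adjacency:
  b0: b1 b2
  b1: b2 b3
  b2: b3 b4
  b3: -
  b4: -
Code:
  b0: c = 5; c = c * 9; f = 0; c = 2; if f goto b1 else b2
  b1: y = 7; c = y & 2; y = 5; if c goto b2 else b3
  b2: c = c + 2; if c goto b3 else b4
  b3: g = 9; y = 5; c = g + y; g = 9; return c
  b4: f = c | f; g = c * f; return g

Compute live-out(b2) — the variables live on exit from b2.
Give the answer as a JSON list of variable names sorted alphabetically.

Per-block:
  b0 def {c,f} use ∅
  b1 def {c,y} use ∅
  b2 def {c} use {c}
  b3 def {c,g,y} use ∅
  b4 def {f,g} use {c,f}

Live sets:
  b0 li=∅ lo={c,f}
  b1 li={f} lo={c,f}
  b2 li={c,f} lo={c,f}
  b3 li=∅ lo=∅
  b4 li={c,f} lo=∅

live-out(b2) = ["c", "f"]

Answer: ["c", "f"]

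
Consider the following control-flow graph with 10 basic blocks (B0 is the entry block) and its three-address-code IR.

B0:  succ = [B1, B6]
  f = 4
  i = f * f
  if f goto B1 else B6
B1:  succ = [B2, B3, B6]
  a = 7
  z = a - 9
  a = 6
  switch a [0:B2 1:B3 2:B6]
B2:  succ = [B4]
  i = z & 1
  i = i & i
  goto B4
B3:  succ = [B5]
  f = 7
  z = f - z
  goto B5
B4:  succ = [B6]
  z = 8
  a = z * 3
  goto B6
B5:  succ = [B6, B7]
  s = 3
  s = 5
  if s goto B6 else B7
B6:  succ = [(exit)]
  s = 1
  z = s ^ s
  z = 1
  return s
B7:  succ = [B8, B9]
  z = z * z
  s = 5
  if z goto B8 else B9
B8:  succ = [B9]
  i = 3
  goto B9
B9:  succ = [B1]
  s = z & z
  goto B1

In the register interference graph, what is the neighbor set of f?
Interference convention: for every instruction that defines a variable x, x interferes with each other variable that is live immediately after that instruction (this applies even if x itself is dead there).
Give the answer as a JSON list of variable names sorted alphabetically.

Answer: ["i", "z"]

Working:
def/use:
  B0 def {f,i} use ∅
  B1 def {a,z} use ∅
  B2 def {i} use {z}
  B3 def {f,z} use {z}
  B4 def {a,z} use ∅
  B5 def {s} use ∅
  B6 def {s,z} use ∅
  B7 def {s,z} use {z}
  B8 def {i} use ∅
  B9 def {s} use {z}

Live sets:
  B0 li=∅ lo=∅
  B1 li=∅ lo={z}
  B2 li={z} lo=∅
  B3 li={z} lo={z}
  B4 li=∅ lo=∅
  B5 li={z} lo={z}
  B6 li=∅ lo=∅
  B7 li={z} lo={z}
  B8 li={z} lo={z}
  B9 li={z} lo=∅

Interference:
  a↔{z}
  f↔{i,z}
  i↔{f,z}
  s↔{z}
  z↔{a,f,i,s}

N(f) = ["i", "z"]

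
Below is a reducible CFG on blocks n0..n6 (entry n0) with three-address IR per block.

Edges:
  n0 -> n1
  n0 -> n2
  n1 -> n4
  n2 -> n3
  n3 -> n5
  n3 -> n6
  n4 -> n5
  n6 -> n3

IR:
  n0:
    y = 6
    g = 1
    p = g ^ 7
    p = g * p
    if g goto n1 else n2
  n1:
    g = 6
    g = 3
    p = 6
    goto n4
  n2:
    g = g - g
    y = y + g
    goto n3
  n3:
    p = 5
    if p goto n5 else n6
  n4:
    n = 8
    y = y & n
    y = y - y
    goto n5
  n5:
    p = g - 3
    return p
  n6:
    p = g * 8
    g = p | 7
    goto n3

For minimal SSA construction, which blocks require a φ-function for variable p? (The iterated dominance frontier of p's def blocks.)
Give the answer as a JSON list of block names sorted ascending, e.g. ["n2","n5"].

idom tree: n1←n0 n2←n0 n3←n2 n4←n1 n5←n0 n6←n3
Dom at joins:
  n3: preds {n2,n6}: {n0,n2} ∩ {n0,n2,n3,n6} = {n0,n2}; idom=n2
  n5: preds {n3,n4}: {n0,n2,n3} ∩ {n0,n1,n4} = {n0}; idom=n0

DF walk-up:
  n3←n2: walk · to n2
  n3←n6: walk n6→n3 to n2
  n5←n3: walk n3→n2 to n0
  n5←n4: walk n4→n1 to n0
  n0: DF=∅
  n1: DF={n5}
  n2: DF={n5}
  n3: DF={n3,n5}
  n4: DF={n5}
  n5: DF=∅
  n6: DF={n3}

φ for p: defs {n0,n1,n3,n5,n6}
  DF⁺ = {n3,n5}

Answer: ["n3", "n5"]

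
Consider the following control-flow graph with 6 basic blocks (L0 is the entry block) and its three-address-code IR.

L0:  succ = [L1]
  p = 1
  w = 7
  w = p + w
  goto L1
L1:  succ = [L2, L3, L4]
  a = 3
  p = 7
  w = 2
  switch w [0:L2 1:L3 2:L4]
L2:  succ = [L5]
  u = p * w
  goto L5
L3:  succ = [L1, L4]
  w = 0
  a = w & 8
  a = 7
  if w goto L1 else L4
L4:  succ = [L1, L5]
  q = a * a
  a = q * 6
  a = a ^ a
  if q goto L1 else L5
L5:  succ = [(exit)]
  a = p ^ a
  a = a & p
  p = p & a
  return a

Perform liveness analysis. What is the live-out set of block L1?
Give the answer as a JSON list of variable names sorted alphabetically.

Answer: ["a", "p", "w"]

Derivation:
Per-block:
  L0: {p,w} / ∅
  L1: {a,p,w} / ∅
  L2: {u} / {p,w}
  L3: {a,w} / ∅
  L4: {a,q} / {a}
  L5: {a,p} / {a,p}

Liveness:
  L0 li=∅ lo=∅
  L1 li=∅ lo={a,p,w}
  L2 li={a,p,w} lo={a,p}
  L3 li={p} lo={a,p}
  L4 li={a,p} lo={a,p}
  L5 li={a,p} lo=∅

live-out(L1) = ["a", "p", "w"]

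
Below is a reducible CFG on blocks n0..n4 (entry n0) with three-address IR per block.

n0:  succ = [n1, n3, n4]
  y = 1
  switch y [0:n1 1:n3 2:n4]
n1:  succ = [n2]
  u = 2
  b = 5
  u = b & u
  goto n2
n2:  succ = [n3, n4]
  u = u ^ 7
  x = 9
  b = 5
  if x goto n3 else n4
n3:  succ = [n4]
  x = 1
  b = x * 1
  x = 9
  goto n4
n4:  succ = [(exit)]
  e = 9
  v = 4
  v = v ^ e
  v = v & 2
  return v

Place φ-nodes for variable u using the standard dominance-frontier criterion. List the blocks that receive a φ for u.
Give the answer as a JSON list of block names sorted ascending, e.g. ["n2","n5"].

idom tree: n1←n0 n2←n1 n3←n0 n4←n0
Join-block Dom:
  n3: preds {n0,n2}: {n0} ∩ {n0,n1,n2} = {n0}; idom=n0
  n4: preds {n0,n2,n3}: {n0} ∩ {n0,n1,n2} ∩ {n0,n3} = {n0}; idom=n0

DF walk-up:
  n3←n0: walk · to n0
  n3←n2: walk n2→n1 to n0
  n4←n0: walk · to n0
  n4←n2: walk n2→n1 to n0
  n4←n3: walk n3 to n0
  n0 → ∅
  n1 → {n3,n4}
  n2 → {n3,n4}
  n3 → {n4}
  n4 → ∅

φ for u: defs {n1,n2}
  DF⁺ = {n3,n4}

Answer: ["n3", "n4"]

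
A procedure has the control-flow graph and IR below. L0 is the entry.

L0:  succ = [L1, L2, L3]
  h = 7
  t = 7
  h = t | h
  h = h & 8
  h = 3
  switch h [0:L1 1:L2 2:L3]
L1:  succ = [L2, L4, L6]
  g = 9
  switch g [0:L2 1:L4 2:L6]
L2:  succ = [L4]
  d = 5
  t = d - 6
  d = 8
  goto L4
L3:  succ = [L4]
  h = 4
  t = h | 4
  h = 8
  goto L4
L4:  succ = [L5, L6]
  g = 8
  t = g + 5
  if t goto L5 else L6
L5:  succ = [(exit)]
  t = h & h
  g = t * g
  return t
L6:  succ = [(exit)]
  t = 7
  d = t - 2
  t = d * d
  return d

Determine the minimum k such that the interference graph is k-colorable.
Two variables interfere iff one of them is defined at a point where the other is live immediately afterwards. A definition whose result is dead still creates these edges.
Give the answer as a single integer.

Per-block:
  L0: {h,t} / ∅
  L1: {g} / ∅
  L2: {d,t} / ∅
  L3: {h,t} / ∅
  L4: {g,t} / ∅
  L5: {g,t} / {g,h}
  L6: {d,t} / ∅

Liveness:
  L0 li=∅ lo={h}
  L1 li={h} lo={h}
  L2 li={h} lo={h}
  L3 li=∅ lo={h}
  L4 li={h} lo={g,h}
  L5 li={g,h} lo=∅
  L6 li=∅ lo=∅

Interference:
  d: {h,t}
  g: {h,t}
  h: {d,g,t}
  t: {d,g,h}

Chromatic number:
  {d,h,t} pairwise interfere (3-clique) ⇒ χ ≥ 3
  3-colouring: r0={h}  r1={t}  r2={d,g}
  χ = 3

Answer: 3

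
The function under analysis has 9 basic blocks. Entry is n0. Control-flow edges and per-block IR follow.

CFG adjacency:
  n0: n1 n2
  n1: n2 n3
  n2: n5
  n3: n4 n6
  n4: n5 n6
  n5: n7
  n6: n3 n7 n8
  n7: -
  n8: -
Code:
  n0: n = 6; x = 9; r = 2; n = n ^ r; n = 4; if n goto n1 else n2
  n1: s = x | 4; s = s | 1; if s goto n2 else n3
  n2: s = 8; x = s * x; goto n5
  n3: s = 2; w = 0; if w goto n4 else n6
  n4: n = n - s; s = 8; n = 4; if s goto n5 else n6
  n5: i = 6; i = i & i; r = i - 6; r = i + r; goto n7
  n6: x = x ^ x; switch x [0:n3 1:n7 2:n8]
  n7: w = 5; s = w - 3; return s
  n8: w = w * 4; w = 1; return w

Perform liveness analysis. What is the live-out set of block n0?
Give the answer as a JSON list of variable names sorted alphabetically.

Per-block:
  n0: def={n,r,x} ue=∅
  n1: def={s} ue={x}
  n2: def={s,x} ue={x}
  n3: def={s,w} ue=∅
  n4: def={n,s} ue={n,s}
  n5: def={i,r} ue=∅
  n6: def={x} ue={x}
  n7: def={s,w} ue=∅
  n8: def={w} ue={w}

Live sets:
  live n0: ∅→{n,x}
  live n1: {n,x}→{n,x}
  live n2: {x}→∅
  live n3: {n,x}→{n,s,w,x}
  live n4: {n,s,w,x}→{n,w,x}
  live n5: ∅→∅
  live n6: {n,w,x}→{n,w,x}
  live n7: ∅→∅
  live n8: {w}→∅

live-out(n0) = ["n", "x"]

Answer: ["n", "x"]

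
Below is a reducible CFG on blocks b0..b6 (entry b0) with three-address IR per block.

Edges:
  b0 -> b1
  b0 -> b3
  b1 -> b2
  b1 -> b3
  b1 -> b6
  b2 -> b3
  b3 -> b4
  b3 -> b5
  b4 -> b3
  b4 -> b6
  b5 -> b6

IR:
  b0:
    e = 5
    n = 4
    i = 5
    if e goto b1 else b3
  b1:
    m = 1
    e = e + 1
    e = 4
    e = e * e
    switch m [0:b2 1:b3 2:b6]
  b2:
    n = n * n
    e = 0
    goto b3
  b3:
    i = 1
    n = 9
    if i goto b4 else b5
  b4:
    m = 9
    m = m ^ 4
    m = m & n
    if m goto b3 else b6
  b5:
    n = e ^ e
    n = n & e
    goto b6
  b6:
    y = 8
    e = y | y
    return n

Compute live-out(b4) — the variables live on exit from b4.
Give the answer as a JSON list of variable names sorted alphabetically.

Answer: ["e", "n"]

Working:
def/use:
  b0: {e,i,n} / ∅
  b1: {e,m} / {e}
  b2: {e,n} / {n}
  b3: {i,n} / ∅
  b4: {m} / {n}
  b5: {n} / {e}
  b6: {e,y} / {n}

Liveness:
  live b0: ∅→{e,n}
  live b1: {e,n}→{e,n}
  live b2: {n}→{e}
  live b3: {e}→{e,n}
  live b4: {e,n}→{e,n}
  live b5: {e}→{n}
  live b6: {n}→∅

live-out(b4) = ["e", "n"]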